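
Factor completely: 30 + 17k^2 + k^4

(k^2 + 15)(k^2 + 2)

Substitute u = k^2 to get a quadratic in u, then factor.
k^2 + 2 is irreducible over ℤ (always positive, so no real roots).
k^2 + 15 is irreducible over ℤ (always positive, so no real roots).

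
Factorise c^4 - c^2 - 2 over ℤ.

(c^2 + 1)*(c^2 - 2)

Substitute u = c^2 to get a quadratic in u, then factor.
c^2 + 1 is irreducible over ℤ (sum of squares).
c^2 - 2 is irreducible over ℤ (2 is not a perfect square).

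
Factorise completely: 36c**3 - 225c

Every term has a factor of 9c. Then 4c**2 - 25 = (2c)² − (5)².

9c(2c + 5)(2c - 5)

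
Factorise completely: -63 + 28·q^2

Pull out the common factor 7; 4·q^2 - 9 is a difference of squares.

7·(2·q + 3)·(2·q - 3)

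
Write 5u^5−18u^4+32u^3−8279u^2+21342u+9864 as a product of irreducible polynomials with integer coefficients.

(5u+2)(u−12)(u−3)(u^2+11u+137)

Among the possible rational roots, u = 12 is a root, so (u−12) is a factor; dividing leaves 5u^4+42u^3+536u^2−1847u−822.
Then u = 3 is a root, so (u−3) is a factor; dividing leaves 5u^3+57u^2+707u+274.
Next, u = −2/5 is a root, so (5u+2) divides it; the quotient is u^2+11u+137.
The quadratic u^2+11u+137 has discriminant −427 < 0 and is irreducible over ℤ.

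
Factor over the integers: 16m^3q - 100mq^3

4mq(2m + 5q)(2m - 5q)

Every term has a factor of 4mq. Then 4m^2 - 25q^2 = (2m)² − (5q)².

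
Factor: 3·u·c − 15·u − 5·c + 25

Group as (3·u·c − 15·u) + (−5·c + 25) = 3·u·(c − 5) − 5·(c − 5).
Both groups share the factor (c − 5).

(3·u − 5)·(c − 5)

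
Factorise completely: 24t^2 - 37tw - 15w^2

Group: 8t(3t + w) - 15w(3t + w); both groups contain (3t + w).

(3t + w)(8t - 15w)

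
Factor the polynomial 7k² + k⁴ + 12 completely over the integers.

Substitute u = k² to get a quadratic in u, then factor.
k² + 3 is irreducible over ℤ (always positive, so no real roots).
k² + 4 is irreducible over ℤ (sum of squares).

(k² + 3)(k² + 4)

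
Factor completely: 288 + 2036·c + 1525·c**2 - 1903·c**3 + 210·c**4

(5·c - 9)·(6·c + 1)·(7·c + 4)·(c - 8)

Trying the rational-root candidates, c = 8 is a root, so (c - 8) is a factor; dividing leaves 210·c**3 - 223·c**2 - 259·c - 36.
Next, c = -1/6 is a root, giving the factor (6·c + 1) and quotient 35·c**2 - 43·c - 36.
The remaining quadratic factors as (5·c - 9)(7·c + 4).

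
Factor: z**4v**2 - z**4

Factor out z**4 first: what remains is v**2 - 1.
Recognize a difference of squares with the parts v and 1.

z**4(v + 1)(v - 1)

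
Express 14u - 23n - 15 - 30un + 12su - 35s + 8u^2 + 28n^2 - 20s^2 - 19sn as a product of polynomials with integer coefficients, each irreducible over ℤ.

Group: -4s(5s + 2u - 4n + 5) + (4u - 7n - 3)(5s + 2u - 4n + 5); both groups contain (5s + 2u - 4n + 5).

-(5s + 2u - 4n + 5)(4s - 4u + 7n + 3)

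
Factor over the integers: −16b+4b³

4b(b+2)(b−2)

Pull out the common factor 4b; b²−4 is a difference of squares.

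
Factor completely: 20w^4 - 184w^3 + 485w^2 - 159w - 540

(2w - 5)(2w - 9)(5w + 4)(w - 3)

Among the possible rational roots, w = 9/2 is a root, giving the factor (2w - 9) and quotient 10w^3 - 47w^2 + 31w + 60.
Next, w = 5/2 is a root, so (2w - 5) is a factor; dividing leaves 5w^2 - 11w - 12.
The remaining quadratic factors as (w - 3)(5w + 4).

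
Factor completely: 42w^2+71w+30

Need a pair with product 42·30 = 1260 and sum 71: that's 35 and 36.
Split the middle term: 42w^2+35w + 36w+30 = 7w(6w+5) + 6(6w+5).

(6w+5)(7w+6)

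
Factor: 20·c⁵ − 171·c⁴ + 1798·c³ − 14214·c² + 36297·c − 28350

Among the possible rational roots, c = 6 is a root, so (c − 6) divides it; the quotient is 20·c⁴ − 51·c³ + 1492·c² − 5262·c + 4725.
Continuing, c = 7/4 is a root, so (4·c − 7) is a factor; dividing leaves 5·c³ − 4·c² + 366·c − 675.
Continuing, c = 9/5 is a root, so (5·c − 9) divides it; the quotient is c² + c + 75.
The quadratic c² + c + 75 has discriminant −299 < 0 and is irreducible over ℤ.

(4·c − 7)·(5·c − 9)·(c − 6)·(c² + c + 75)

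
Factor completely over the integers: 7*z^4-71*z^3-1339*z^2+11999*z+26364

(7*z+13)*(z+13)*(z-12)*(z-13)

Testing divisors of the constant over divisors of the leading coefficient, z = 13 is a root, giving the factor (z-13) and quotient 7*z^3+20*z^2-1079*z-2028.
Continuing, z = -13 is a root, so (z+13) is a factor; dividing leaves 7*z^2-71*z-156.
The remaining quadratic factors as (z-12)(7*z+13).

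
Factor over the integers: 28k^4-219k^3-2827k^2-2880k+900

(4k-1)(7k+10)(k+6)(k-15)

Testing divisors of the constant over divisors of the leading coefficient, k = 15 is a root, giving the factor (k-15) and quotient 28k^3+201k^2+188k-60.
Continuing, k = -6 is a root, so (k+6) divides it; the quotient is 28k^2+33k-10.
The remaining quadratic factors as (4k-1)(7k+10).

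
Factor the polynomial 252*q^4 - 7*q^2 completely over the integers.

7*q^2*(6*q + 1)*(6*q - 1)

Factor out 7*q^2, leaving 36*q^2 - 1, which is a difference of two squares.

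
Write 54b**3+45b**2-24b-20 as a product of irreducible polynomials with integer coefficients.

Trying the rational-root candidates, b = 2/3 is a root, so (3b-2) is a factor; dividing leaves 18b**2+27b+10.
The remaining quadratic factors as (3b+2)(6b+5).

(3b+2)(3b-2)(6b+5)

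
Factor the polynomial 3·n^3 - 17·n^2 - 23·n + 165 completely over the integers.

(3·n - 11)·(n + 3)·(n - 5)

By the rational root theorem, n = 5 is a root, so (n - 5) is a factor; dividing leaves 3·n^2 - 2·n - 33.
The remaining quadratic factors as (3·n - 11)(n + 3).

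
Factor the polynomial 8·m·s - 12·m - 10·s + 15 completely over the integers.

(2·s - 3)·(4·m - 5)

Group as (8·m·s - 12·m) + (-10·s + 15) = 4·m·(2·s - 3) - 5·(2·s - 3).
Both groups share the factor (2·s - 3).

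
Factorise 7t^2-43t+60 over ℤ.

(7t-15)(t-4)

Need a pair with product 7·60 = 420 and sum -43: that's -15 and -28.
Split the middle term: 7t^2-15t - 28t+60 = t(7t-15) - 4(7t-15).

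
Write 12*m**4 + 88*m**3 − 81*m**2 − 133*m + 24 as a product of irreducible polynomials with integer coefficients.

Trying the rational-root candidates, m = −8 is a root, so (m + 8) divides it; the quotient is 12*m**3 − 8*m**2 − 17*m + 3.
Then m = 3/2 is a root, giving the factor (2*m − 3) and quotient 6*m**2 + 5*m − 1.
The remaining quadratic factors as (m + 1)(6*m − 1).

(2*m − 3)*(6*m − 1)*(m + 1)*(m + 8)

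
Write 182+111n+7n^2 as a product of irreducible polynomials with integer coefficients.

Need a pair with product 7·182 = 1274 and sum 111: that's 98 and 13.
Split the middle term: 7n^2+98n + 13n+182 = 7n(n+14) + 13(n+14).

(7n+13)(n+14)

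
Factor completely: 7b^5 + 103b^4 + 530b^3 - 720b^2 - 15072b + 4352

By the rational root theorem, b = 2/7 is a root, so (7b - 2) divides it; the quotient is b^4 + 15b^3 + 80b^2 - 80b - 2176.
Continuing, b = -8 is a root, giving the factor (b + 8) and quotient b^3 + 7b^2 + 24b - 272.
Next, b = 4 is a root, so (b - 4) is a factor; dividing leaves b^2 + 11b + 68.
The quadratic b^2 + 11b + 68 has discriminant -151 < 0 and is irreducible over ℤ.

(7b - 2)(b + 8)(b - 4)(b^2 + 11b + 68)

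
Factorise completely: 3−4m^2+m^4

Substitute u = m^2 to get a quadratic in u, then factor.
m^2−3 is irreducible over ℤ (3 is not a perfect square).
m^2−1 is a difference of squares.

(m+1)(m−1)(m^2−3)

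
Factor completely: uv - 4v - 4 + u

Group as (uv + u) + (-4v - 4) = u(v + 1) - 4(v + 1).
Both groups share the factor (v + 1).

(u - 4)(v + 1)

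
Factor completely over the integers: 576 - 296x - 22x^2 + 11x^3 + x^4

(x + 8)(x + 9)(x - 2)(x - 4)

By the rational root theorem, x = 2 is a root, so (x - 2) is a factor; dividing leaves x^3 + 13x^2 + 4x - 288.
Then x = -9 is a root, giving the factor (x + 9) and quotient x^2 + 4x - 32.
The remaining quadratic factors as (x - 4)(x + 8).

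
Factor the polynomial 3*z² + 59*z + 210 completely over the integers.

(3*z + 14)*(z + 15)

Need a pair with product 3·210 = 630 and sum 59: that's 45 and 14.
Split the middle term: 3*z² + 45*z + 14*z + 210 = 3*z*(z + 15) + 14*(z + 15).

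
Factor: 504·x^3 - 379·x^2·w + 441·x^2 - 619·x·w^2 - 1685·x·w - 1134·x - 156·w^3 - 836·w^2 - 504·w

Group: 8·x·(63·x^2 + 55·x·w + 126·x + 12·w^2 + 56·w) + (-13·w - 9)·(63·x^2 + 55·x·w + 126·x + 12·w^2 + 56·w); both groups contain (63·x^2 + 55·x·w + 126·x + 12·w^2 + 56·w), so (8·x - 13·w - 9) is a factor with cofactor 63·x^2 + 55·x·w + 126·x + 12·w^2 + 56·w.
The cofactor groups again: 63·x^2 + 55·x·w + 126·x + 12·w^2 + 56·w = 9·x·(7·x + 3·w + 14) + 4·w·(7·x + 3·w + 14); both groups contain (7·x + 3·w + 14), giving (9·x + 4·w)·(7·x + 3·w + 14).

(8·x - 13·w - 9)·(7·x + 3·w + 14)·(9·x + 4·w)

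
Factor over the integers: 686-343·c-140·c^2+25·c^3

By the rational root theorem, c = 7/5 is a root, so (5·c-7) divides it; the quotient is 5·c^2-21·c-98.
The remaining quadratic factors as (c-7)(5·c+14).

(5·c+14)·(5·c-7)·(c-7)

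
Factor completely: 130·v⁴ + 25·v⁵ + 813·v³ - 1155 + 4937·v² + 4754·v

Testing divisors of the constant over divisors of the leading coefficient, v = 1/5 is a root, giving the factor (5·v - 1) and quotient 5·v⁴ + 27·v³ + 168·v² + 1021·v + 1155.
Continuing, v = -5 is a root, so (v + 5) is a factor; dividing leaves 5·v³ + 2·v² + 158·v + 231.
Next, v = -7/5 is a root, giving the factor (5·v + 7) and quotient v² - v + 33.
The quadratic v² - v + 33 has discriminant -131 < 0 and is irreducible over ℤ.

(5·v + 7)·(5·v - 1)·(v + 5)·(v² - v + 33)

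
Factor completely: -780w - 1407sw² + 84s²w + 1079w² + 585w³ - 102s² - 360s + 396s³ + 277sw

(11s - 5w - 12)(6s + 13w)(6s - 9w + 5)

Group: 11s(36s² + 24sw + 30s - 117w² + 65w) + (-5w - 12)(36s² + 24sw + 30s - 117w² + 65w); both groups contain (36s² + 24sw + 30s - 117w² + 65w), so (11s - 5w - 12) is a factor with cofactor 36s² + 24sw + 30s - 117w² + 65w.
The cofactor groups again: 36s² + 24sw + 30s - 117w² + 65w = 6s(6s - 9w + 5) + 13w(6s - 9w + 5); both groups contain (6s - 9w + 5), giving (6s + 13w)(6s - 9w + 5).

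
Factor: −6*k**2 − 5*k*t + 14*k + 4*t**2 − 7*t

Group: −2*k*(3*k + 4*t − 7) + t*(3*k + 4*t − 7); both groups contain (3*k + 4*t − 7).

−(2*k − t)*(3*k + 4*t − 7)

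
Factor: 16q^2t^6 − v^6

−(v^3 − 4qt^3)(v^3 + 4qt^3)

Recognize a difference of squares with the parts 4qt^3 and v^3.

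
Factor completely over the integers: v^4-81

(v+3)(v-3)(v^2+9)

(v)⁴ − (3)⁴ = ((v)² − (3)²)((v)² + (3)²); the first factor splits again, the second (v^2+9) is irreducible.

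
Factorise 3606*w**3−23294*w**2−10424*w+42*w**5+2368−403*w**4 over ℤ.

(6*w−1)*(7*w+4)*(w−8)*(w**2−2*w+74)

Testing divisors of the constant over divisors of the leading coefficient, w = 8 is a root, so (w−8) is a factor; dividing leaves 42*w**4−67*w**3+3070*w**2+1266*w−296.
Next, w = −4/7 is a root, so (7*w+4) is a factor; dividing leaves 6*w**3−13*w**2+446*w−74.
Next, w = 1/6 is a root, so (6*w−1) is a factor; dividing leaves w**2−2*w+74.
The quadratic w**2−2*w+74 has discriminant −292 < 0 and is irreducible over ℤ.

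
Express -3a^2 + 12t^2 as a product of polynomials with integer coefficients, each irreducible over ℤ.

Factor out 3, leaving 4t^2 - a^2, which is a difference of two squares.

3(2t - a)(2t + a)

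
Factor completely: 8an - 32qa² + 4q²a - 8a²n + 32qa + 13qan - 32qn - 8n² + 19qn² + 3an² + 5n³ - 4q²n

(q - 8a - 5n + 8)(a - n)(4q + n)

Group: a(4q² - 32qa - 19qn + 32q - 8an - 5n² + 8n) - n(4q² - 32qa - 19qn + 32q - 8an - 5n² + 8n); both groups contain (4q² - 32qa - 19qn + 32q - 8an - 5n² + 8n), so (a - n) is a factor with cofactor 4q² - 32qa - 19qn + 32q - 8an - 5n² + 8n.
The cofactor groups again: 4q² - 32qa - 19qn + 32q - 8an - 5n² + 8n = q(4q + n) + (-8a - 5n + 8)(4q + n); both groups contain (4q + n), giving (q - 8a - 5n + 8)(4q + n).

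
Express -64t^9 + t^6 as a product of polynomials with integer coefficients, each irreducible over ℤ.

Every term has a factor of t^6; factoring it out leaves -64t^3 + 1.
Recognize a difference of cubes with the parts 1 and 4t.

-t^6(4t - 1)(16t^2 + 4t + 1)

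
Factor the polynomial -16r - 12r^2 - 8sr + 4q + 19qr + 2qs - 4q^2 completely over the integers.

Group: -4q(q - 4r) + (2s + 3r + 4)(q - 4r); both groups contain (q - 4r).

-(4q - 2s - 3r - 4)(q - 4r)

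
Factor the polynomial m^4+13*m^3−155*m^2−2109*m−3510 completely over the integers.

(m+15)*(m+2)*(m+9)*(m−13)

Among the possible rational roots, m = 13 is a root, giving the factor (m−13) and quotient m^3+26*m^2+183*m+270.
Then m = −2 is a root, so (m+2) divides it; the quotient is m^2+24*m+135.
The remaining quadratic factors as (m+9)(m+15).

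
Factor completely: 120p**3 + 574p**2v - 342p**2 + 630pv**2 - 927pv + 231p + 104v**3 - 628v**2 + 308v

(10p + 2v - 11)(3p + 4v)(4p + 13v - 7)

Group: 10p(12p**2 + 55pv - 21p + 52v**2 - 28v) + (2v - 11)(12p**2 + 55pv - 21p + 52v**2 - 28v); both groups contain (12p**2 + 55pv - 21p + 52v**2 - 28v), so (10p + 2v - 11) is a factor with cofactor 12p**2 + 55pv - 21p + 52v**2 - 28v.
The cofactor groups again: 12p**2 + 55pv - 21p + 52v**2 - 28v = 3p(4p + 13v - 7) + 4v(4p + 13v - 7); both groups contain (4p + 13v - 7), giving (3p + 4v)(4p + 13v - 7).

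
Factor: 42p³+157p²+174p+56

Among the possible rational roots, p = -7/6 is a root, so (6p+7) divides it; the quotient is 7p²+18p+8.
The remaining quadratic factors as (7p+4)(p+2).

(6p+7)(7p+4)(p+2)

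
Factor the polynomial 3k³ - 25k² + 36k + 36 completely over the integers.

(3k + 2)(k - 3)(k - 6)

Testing divisors of the constant over divisors of the leading coefficient, k = -2/3 is a root, so (3k + 2) is a factor; dividing leaves k² - 9k + 18.
The remaining quadratic factors as (k - 3)(k - 6).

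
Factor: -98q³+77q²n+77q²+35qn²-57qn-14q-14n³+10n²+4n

-(7q-2n)(7q-7n-2)(2q+n-1)

Group: 7q(-14q²+7qn+11q+7n²-5n-2) - 2n(-14q²+7qn+11q+7n²-5n-2); both groups contain (-14q²+7qn+11q+7n²-5n-2), so (7q-2n) is a factor with cofactor -14q²+7qn+11q+7n²-5n-2.
The cofactor groups again: -14q²+7qn+11q+7n²-5n-2 = -2q(7q-7n-2) + (-n+1)(7q-7n-2); both groups contain (7q-7n-2), giving -(2q+n-1)(7q-7n-2).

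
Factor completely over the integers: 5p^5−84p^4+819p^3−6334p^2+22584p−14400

Testing divisors of the constant over divisors of the leading coefficient, p = 8 is a root, so (p−8) divides it; the quotient is 5p^4−44p^3+467p^2−2598p+1800.
Then p = 4/5 is a root, giving the factor (5p−4) and quotient p^3−8p^2+87p−450.
Next, p = 6 is a root, so (p−6) divides it; the quotient is p^2−2p+75.
The quadratic p^2−2p+75 has discriminant −296 < 0 and is irreducible over ℤ.

(5p−4)(p−6)(p−8)(p^2−2p+75)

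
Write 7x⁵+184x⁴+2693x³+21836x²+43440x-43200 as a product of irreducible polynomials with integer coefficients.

(7x-5)(x+12)(x+4)(x²+11x+180)

Trying the rational-root candidates, x = -4 is a root, giving the factor (x+4) and quotient 7x⁴+156x³+2069x²+13560x-10800.
Next, x = 5/7 is a root, giving the factor (7x-5) and quotient x³+23x²+312x+2160.
Next, x = -12 is a root, so (x+12) is a factor; dividing leaves x²+11x+180.
The quadratic x²+11x+180 has discriminant -599 < 0 and is irreducible over ℤ.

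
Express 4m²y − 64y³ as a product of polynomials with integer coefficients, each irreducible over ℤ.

4y(m + 4y)(m − 4y)

Pull out the common factor 4y; m² − 16y² is a difference of squares.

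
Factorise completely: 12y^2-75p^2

3(2y-5p)(2y+5p)

Factor out 3, leaving 4y^2-25p^2, which is a difference of two squares.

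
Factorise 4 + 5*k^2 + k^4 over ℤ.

(k^2 + 1)*(k^2 + 4)

Substitute u = k^2 to get a quadratic in u, then factor.
k^2 + 4 is irreducible over ℤ (sum of squares).
k^2 + 1 is irreducible over ℤ (sum of squares).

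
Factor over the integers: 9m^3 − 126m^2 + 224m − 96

Among the possible rational roots, m = 12 is a root, giving the factor (m − 12) and quotient 9m^2 − 18m + 8.
The remaining quadratic factors as (3m − 2)(3m − 4).

(3m − 2)(3m − 4)(m − 12)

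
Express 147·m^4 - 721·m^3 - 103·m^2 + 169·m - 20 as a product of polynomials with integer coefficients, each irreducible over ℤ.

Trying the rational-root candidates, m = 1/7 is a root, so (7·m - 1) divides it; the quotient is 21·m^3 - 100·m^2 - 29·m + 20.
Continuing, m = -4/7 is a root, so (7·m + 4) divides it; the quotient is 3·m^2 - 16·m + 5.
The remaining quadratic factors as (3·m - 1)(m - 5).

(3·m - 1)·(7·m + 4)·(7·m - 1)·(m - 5)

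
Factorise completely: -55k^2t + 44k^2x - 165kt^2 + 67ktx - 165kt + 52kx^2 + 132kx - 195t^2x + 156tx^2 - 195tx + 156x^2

Group: k(-55kt + 44kx - 65tx + 52x^2) + (3t + 3)(-55kt + 44kx - 65tx + 52x^2); both groups contain (-55kt + 44kx - 65tx + 52x^2), so (k + 3t + 3) is a factor with cofactor -55kt + 44kx - 65tx + 52x^2.
The cofactor groups again: -55kt + 44kx - 65tx + 52x^2 = -11k(5t - 4x) - 13x(5t - 4x); both groups contain (5t - 4x), giving -(11k + 13x)(5t - 4x).

-(11k + 13x)(5t - 4x)(k + 3t + 3)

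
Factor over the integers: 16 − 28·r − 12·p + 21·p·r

(3·p − 4)·(7·r − 4)

Group as (21·p·r − 12·p) + (−28·r + 16) = 3·p·(7·r − 4) − 4·(7·r − 4).
Both groups share the factor (7·r − 4).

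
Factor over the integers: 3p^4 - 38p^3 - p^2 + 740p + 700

Trying the rational-root candidates, p = -10/3 is a root, so (3p + 10) is a factor; dividing leaves p^3 - 16p^2 + 53p + 70.
Continuing, p = 10 is a root, giving the factor (p - 10) and quotient p^2 - 6p - 7.
The remaining quadratic factors as (p - 7)(p + 1).

(3p + 10)(p + 1)(p - 10)(p - 7)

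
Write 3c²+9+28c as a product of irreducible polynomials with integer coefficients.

Need a pair with product 3·9 = 27 and sum 28: that's 27 and 1.
Split the middle term: 3c²+27c + c+9 = 3c(c+9) + (c+9).

(3c+1)(c+9)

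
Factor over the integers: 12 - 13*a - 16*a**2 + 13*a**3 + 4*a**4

(4*a - 3)*(a + 1)*(a + 4)*(a - 1)

Among the possible rational roots, a = 1 is a root, giving the factor (a - 1) and quotient 4*a**3 + 17*a**2 + a - 12.
Next, a = -1 is a root, giving the factor (a + 1) and quotient 4*a**2 + 13*a - 12.
The remaining quadratic factors as (4*a - 3)(a + 4).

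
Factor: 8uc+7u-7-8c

Group as (8uc+7u) + (-8c-7) = u(8c+7) - (8c+7).
Both groups share the factor (8c+7).

(8c+7)(u-1)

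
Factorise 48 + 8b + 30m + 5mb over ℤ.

(5m + 8)(b + 6)

Group as (5mb + 30m) + (8b + 48) = 5m(b + 6) + 8(b + 6).
Both groups share the factor (b + 6).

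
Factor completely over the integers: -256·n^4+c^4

(c)⁴ − (4·n)⁴ = ((c)² − (4·n)²)((c)² + (4·n)²); the first factor splits again, the second (c^2+16·n^2) is irreducible.

(c+4·n)·(c-4·n)·(c^2+16·n^2)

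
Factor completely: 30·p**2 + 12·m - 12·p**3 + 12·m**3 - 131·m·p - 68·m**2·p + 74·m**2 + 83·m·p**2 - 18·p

Group: 6·m·(2·m**2 - 11·m·p + 12·m + 12·p**2 - 18·p) + (-p + 1)·(2·m**2 - 11·m·p + 12·m + 12·p**2 - 18·p); both groups contain (2·m**2 - 11·m·p + 12·m + 12·p**2 - 18·p), so (6·m - p + 1) is a factor with cofactor 2·m**2 - 11·m·p + 12·m + 12·p**2 - 18·p.
The cofactor groups again: 2·m**2 - 11·m·p + 12·m + 12·p**2 - 18·p = 2·m·(m - 4·p + 6) - 3·p·(m - 4·p + 6); both groups contain (m - 4·p + 6), giving (2·m - 3·p)·(m - 4·p + 6).

(2·m - 3·p)·(6·m - p + 1)·(m - 4·p + 6)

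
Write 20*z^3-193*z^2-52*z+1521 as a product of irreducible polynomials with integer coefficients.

(4*z-13)*(5*z+13)*(z-9)

Testing divisors of the constant over divisors of the leading coefficient, z = 13/4 is a root, giving the factor (4*z-13) and quotient 5*z^2-32*z-117.
The remaining quadratic factors as (5*z+13)(z-9).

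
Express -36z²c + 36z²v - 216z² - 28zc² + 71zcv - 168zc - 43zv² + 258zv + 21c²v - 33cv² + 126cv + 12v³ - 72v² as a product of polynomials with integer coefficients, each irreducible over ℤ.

-(4z - 3v)(9z + 7c - 4v)(c - v + 6)

Group: 9z(-4zc + 4zv - 24z + 3cv - 3v² + 18v) + (7c - 4v)(-4zc + 4zv - 24z + 3cv - 3v² + 18v); both groups contain (-4zc + 4zv - 24z + 3cv - 3v² + 18v), so (9z + 7c - 4v) is a factor with cofactor -4zc + 4zv - 24z + 3cv - 3v² + 18v.
The cofactor groups again: -4zc + 4zv - 24z + 3cv - 3v² + 18v = -4z(c - v + 6) + 3v(c - v + 6); both groups contain (c - v + 6), giving -(4z - 3v)(c - v + 6).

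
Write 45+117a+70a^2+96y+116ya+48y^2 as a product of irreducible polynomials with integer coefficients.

Group: 4y(12y+14a+15) + (5a+3)(12y+14a+15); both groups contain (12y+14a+15).

(12y+14a+15)(4y+5a+3)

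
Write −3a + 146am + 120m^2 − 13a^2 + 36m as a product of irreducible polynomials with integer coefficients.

−(13a + 10m + 3)(a − 12m)

Group: −13a(a − 12m) + (−10m − 3)(a − 12m); both groups contain (a − 12m).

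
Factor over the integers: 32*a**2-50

2*(4*a+5)*(4*a-5)

Factor out 2, leaving 16*a**2-25, which is a difference of two squares.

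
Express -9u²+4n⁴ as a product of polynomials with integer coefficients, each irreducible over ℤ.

(2n²+3u)(2n²-3u)

Recognize a difference of squares with the parts 2n² and 3u.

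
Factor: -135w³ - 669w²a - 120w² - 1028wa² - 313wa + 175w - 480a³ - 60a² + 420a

Group: 5w(-27w² - 69wa - 24w - 40a² - 5a + 35) + 12a(-27w² - 69wa - 24w - 40a² - 5a + 35); both groups contain (-27w² - 69wa - 24w - 40a² - 5a + 35), so (5w + 12a) is a factor with cofactor -27w² - 69wa - 24w - 40a² - 5a + 35.
The cofactor groups again: -27w² - 69wa - 24w - 40a² - 5a + 35 = -3w(9w + 8a - 7) + (-5a - 5)(9w + 8a - 7); both groups contain (9w + 8a - 7), giving -(3w + 5a + 5)(9w + 8a - 7).

-(5w + 12a)(3w + 5a + 5)(9w + 8a - 7)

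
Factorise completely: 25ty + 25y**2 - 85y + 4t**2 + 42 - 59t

(4t + 5y - 3)(t + 5y - 14)

Group: 4t(t + 5y - 14) + (5y - 3)(t + 5y - 14); both groups contain (t + 5y - 14).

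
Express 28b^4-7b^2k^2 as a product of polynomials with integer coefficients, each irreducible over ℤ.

Pull out the common factor 7b^2; 4b^2-k^2 is a difference of squares.

7b^2(2b+k)(2b-k)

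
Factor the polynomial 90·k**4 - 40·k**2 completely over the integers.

Pull out the common factor 10·k**2; 9·k**2 - 4 is a difference of squares.

10·k**2·(3·k + 2)·(3·k - 2)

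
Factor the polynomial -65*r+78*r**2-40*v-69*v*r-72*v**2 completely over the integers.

-(9*v-6*r+5)*(8*v+13*r)

Group: -9*v*(8*v+13*r) + (6*r-5)*(8*v+13*r); both groups contain (8*v+13*r).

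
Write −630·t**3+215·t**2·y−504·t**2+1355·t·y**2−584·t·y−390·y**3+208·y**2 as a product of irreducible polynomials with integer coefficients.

−(10·t−15·y+8)·(7·t−2·y)·(9·t+13·y)

Group: 10·t·(−63·t**2−73·t·y+26·y**2) + (−15·y+8)·(−63·t**2−73·t·y+26·y**2); both groups contain (−63·t**2−73·t·y+26·y**2), so (10·t−15·y+8) is a factor with cofactor −63·t**2−73·t·y+26·y**2.
The cofactor groups again: −63·t**2−73·t·y+26·y**2 = −9·t·(7·t−2·y) − 13·y·(7·t−2·y); both groups contain (7·t−2·y), giving −(9·t+13·y)·(7·t−2·y).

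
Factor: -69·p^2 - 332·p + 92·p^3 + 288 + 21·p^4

Among the possible rational roots, p = -8/3 is a root, so (3·p + 8) is a factor; dividing leaves 7·p^3 + 12·p^2 - 55·p + 36.
Next, p = 1 is a root, so (p - 1) divides it; the quotient is 7·p^2 + 19·p - 36.
The remaining quadratic factors as (p + 4)(7·p - 9).

(3·p + 8)·(7·p - 9)·(p + 4)·(p - 1)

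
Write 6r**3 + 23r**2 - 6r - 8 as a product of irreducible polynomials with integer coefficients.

(2r + 1)(3r - 2)(r + 4)

Trying the rational-root candidates, r = -4 is a root, giving the factor (r + 4) and quotient 6r**2 - r - 2.
The remaining quadratic factors as (2r + 1)(3r - 2).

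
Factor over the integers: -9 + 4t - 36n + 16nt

(4n + 1)(4t - 9)

Group as (16nt - 36n) + (4t - 9) = 4n(4t - 9) + (4t - 9).
Both groups share the factor (4t - 9).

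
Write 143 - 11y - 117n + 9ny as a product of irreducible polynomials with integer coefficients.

(9n - 11)(y - 13)

Group as (9ny - 117n) + (-11y + 143) = 9n(y - 13) - 11(y - 13).
Both groups share the factor (y - 13).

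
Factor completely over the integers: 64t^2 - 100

4(4t + 5)(4t - 5)

Pull out the common factor 4; 16t^2 - 25 is a difference of squares.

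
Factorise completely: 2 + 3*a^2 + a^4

(a^2 + 1)*(a^2 + 2)

Substitute u = a^2 to get a quadratic in u, then factor.
a^2 + 1 is irreducible over ℤ (sum of squares).
a^2 + 2 is irreducible over ℤ (always positive, so no real roots).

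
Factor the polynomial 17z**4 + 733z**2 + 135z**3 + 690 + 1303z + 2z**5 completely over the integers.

(2z + 3)(z + 1)(z + 5)(z**2 + z + 46)

Trying the rational-root candidates, z = −3/2 is a root, so (2z + 3) divides it; the quotient is z**4 + 7z**3 + 57z**2 + 281z + 230.
Next, z = −5 is a root, giving the factor (z + 5) and quotient z**3 + 2z**2 + 47z + 46.
Continuing, z = −1 is a root, giving the factor (z + 1) and quotient z**2 + z + 46.
The quadratic z**2 + z + 46 has discriminant −183 < 0 and is irreducible over ℤ.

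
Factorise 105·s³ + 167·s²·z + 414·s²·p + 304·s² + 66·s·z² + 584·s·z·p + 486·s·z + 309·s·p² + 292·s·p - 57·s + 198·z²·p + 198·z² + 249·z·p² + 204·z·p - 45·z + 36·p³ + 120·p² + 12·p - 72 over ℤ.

Group: 7·s·(15·s² + 11·s·z + 57·s·p + 37·s + 33·z·p + 33·z + 36·p² + 12·p - 24) + (6·z + p + 3)·(15·s² + 11·s·z + 57·s·p + 37·s + 33·z·p + 33·z + 36·p² + 12·p - 24); both groups contain (15·s² + 11·s·z + 57·s·p + 37·s + 33·z·p + 33·z + 36·p² + 12·p - 24), so (7·s + 6·z + p + 3) is a factor with cofactor 15·s² + 11·s·z + 57·s·p + 37·s + 33·z·p + 33·z + 36·p² + 12·p - 24.
The cofactor groups again: 15·s² + 11·s·z + 57·s·p + 37·s + 33·z·p + 33·z + 36·p² + 12·p - 24 = s·(15·s + 11·z + 12·p - 8) + (3·p + 3)·(15·s + 11·z + 12·p - 8); both groups contain (15·s + 11·z + 12·p - 8), giving (s + 3·p + 3)·(15·s + 11·z + 12·p - 8).

(15·s + 11·z + 12·p - 8)·(s + 3·p + 3)·(7·s + 6·z + p + 3)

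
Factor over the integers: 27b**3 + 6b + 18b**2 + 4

Group as (27b**3 + 6b) + (18b**2 + 4) = 3b(9b**2 + 2) + 2(9b**2 + 2).
Both groups share the factor (9b**2 + 2).

(3b + 2)(9b**2 + 2)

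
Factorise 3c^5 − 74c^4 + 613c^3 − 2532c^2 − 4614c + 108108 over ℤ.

Testing divisors of the constant over divisors of the leading coefficient, c = −13/3 is a root, giving the factor (3c + 13) and quotient c^4 − 29c^3 + 330c^2 − 2274c + 8316.
Then c = 9 is a root, so (c − 9) is a factor; dividing leaves c^3 − 20c^2 + 150c − 924.
Next, c = 14 is a root, so (c − 14) is a factor; dividing leaves c^2 − 6c + 66.
The quadratic c^2 − 6c + 66 has discriminant −228 < 0 and is irreducible over ℤ.

(3c + 13)(c − 14)(c − 9)(c^2 − 6c + 66)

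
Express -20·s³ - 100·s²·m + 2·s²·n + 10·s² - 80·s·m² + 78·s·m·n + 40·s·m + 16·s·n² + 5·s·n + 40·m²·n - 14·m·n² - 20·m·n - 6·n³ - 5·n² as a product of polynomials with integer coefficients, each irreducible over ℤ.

-(2·s - n)·(10·s + 10·m - 6·n - 5)·(s + 4·m + n)

Group: 10·s·(-2·s² - 8·s·m - s·n + 4·m·n + n²) + (10·m - 6·n - 5)·(-2·s² - 8·s·m - s·n + 4·m·n + n²); both groups contain (-2·s² - 8·s·m - s·n + 4·m·n + n²), so (10·s + 10·m - 6·n - 5) is a factor with cofactor -2·s² - 8·s·m - s·n + 4·m·n + n².
The cofactor groups again: -2·s² - 8·s·m - s·n + 4·m·n + n² = -2·s·(s + 4·m + n) + n·(s + 4·m + n); both groups contain (s + 4·m + n), giving -(2·s - n)·(s + 4·m + n).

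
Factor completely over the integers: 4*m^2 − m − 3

(4*m + 3)*(m − 1)

Need a pair with product 4·(−3) = −12 and sum −1: that's 3 and −4.
Split the middle term: 4*m^2 + 3*m − 4*m − 3 = m*(4*m + 3) − (4*m + 3).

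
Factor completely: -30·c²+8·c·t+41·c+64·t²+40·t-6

-(5·c-8·t-6)·(6·c+8·t-1)

Group: -6·c·(5·c-8·t-6) + (-8·t+1)·(5·c-8·t-6); both groups contain (5·c-8·t-6).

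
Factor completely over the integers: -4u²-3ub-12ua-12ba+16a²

-(4u+3b-4a)(u+4a)

Group: -4u(u+4a) + (-3b+4a)(u+4a); both groups contain (u+4a).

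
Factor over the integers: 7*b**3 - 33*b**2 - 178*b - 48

(7*b + 2)*(b + 3)*(b - 8)

Trying the rational-root candidates, b = -3 is a root, so (b + 3) is a factor; dividing leaves 7*b**2 - 54*b - 16.
The remaining quadratic factors as (b - 8)(7*b + 2).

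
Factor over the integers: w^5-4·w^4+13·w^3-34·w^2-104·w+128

(w+2)·(w-1)·(w-4)·(w^2-w+16)

Trying the rational-root candidates, w = 1 is a root, giving the factor (w-1) and quotient w^4-3·w^3+10·w^2-24·w-128.
Then w = 4 is a root, giving the factor (w-4) and quotient w^3+w^2+14·w+32.
Next, w = -2 is a root, so (w+2) is a factor; dividing leaves w^2-w+16.
The quadratic w^2-w+16 has discriminant -63 < 0 and is irreducible over ℤ.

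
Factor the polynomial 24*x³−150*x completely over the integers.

Every term has a factor of 6*x. Then 4*x²−25 = (2*x)² − (5)².

6*x*(2*x+5)*(2*x−5)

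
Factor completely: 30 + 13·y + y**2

Two integers with product 30 and sum 13 are 3 and 10.

(y + 10)·(y + 3)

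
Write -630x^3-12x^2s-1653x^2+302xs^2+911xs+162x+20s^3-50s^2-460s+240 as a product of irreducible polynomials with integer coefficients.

-(14x-10s+5)(3x+2s+8)(15x+s-6)

Group: 15x(-42x^2+2xs-127x+20s^2+70s-40) + (s-6)(-42x^2+2xs-127x+20s^2+70s-40); both groups contain (-42x^2+2xs-127x+20s^2+70s-40), so (15x+s-6) is a factor with cofactor -42x^2+2xs-127x+20s^2+70s-40.
The cofactor groups again: -42x^2+2xs-127x+20s^2+70s-40 = -14x(3x+2s+8) + (10s-5)(3x+2s+8); both groups contain (3x+2s+8), giving -(14x-10s+5)(3x+2s+8).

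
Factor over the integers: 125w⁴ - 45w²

5w²(5w + 3)(5w - 3)

Every term has a factor of 5w². Then 25w² - 9 = (5w)² − (3)².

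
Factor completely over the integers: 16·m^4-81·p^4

(2·m+3·p)·(2·m-3·p)·(4·m^2+9·p^2)

Difference of squares twice: with A = 2·m and B = 3·p, A⁴ − B⁴ = (A² − B²)(A² + B²), and A² − B² factors again.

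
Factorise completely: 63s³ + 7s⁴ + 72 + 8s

(s + 9)(7s³ + 8)

Group as (7s⁴ + 8s) + (63s³ + 72) = s(7s³ + 8) + 9(7s³ + 8).
Both groups share the factor (7s³ + 8).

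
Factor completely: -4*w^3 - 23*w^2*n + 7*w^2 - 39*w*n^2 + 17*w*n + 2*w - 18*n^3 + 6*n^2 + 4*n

Group: w*(-4*w^2 - 15*w*n + 7*w - 9*n^2 + 3*n + 2) + 2*n*(-4*w^2 - 15*w*n + 7*w - 9*n^2 + 3*n + 2); both groups contain (-4*w^2 - 15*w*n + 7*w - 9*n^2 + 3*n + 2), so (w + 2*n) is a factor with cofactor -4*w^2 - 15*w*n + 7*w - 9*n^2 + 3*n + 2.
The cofactor groups again: -4*w^2 - 15*w*n + 7*w - 9*n^2 + 3*n + 2 = -w*(4*w + 3*n + 1) + (-3*n + 2)*(4*w + 3*n + 1); both groups contain (4*w + 3*n + 1), giving -(w + 3*n - 2)*(4*w + 3*n + 1).

-(w + 2*n)*(4*w + 3*n + 1)*(w + 3*n - 2)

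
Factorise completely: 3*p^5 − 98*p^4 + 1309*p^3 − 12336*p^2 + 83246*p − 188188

(3*p − 11)*(p − 13)*(p − 14)*(p^2 − 2*p + 94)

Trying the rational-root candidates, p = 11/3 is a root, so (3*p − 11) is a factor; dividing leaves p^4 − 29*p^3 + 330*p^2 − 2902*p + 17108.
Then p = 13 is a root, so (p − 13) is a factor; dividing leaves p^3 − 16*p^2 + 122*p − 1316.
Then p = 14 is a root, so (p − 14) is a factor; dividing leaves p^2 − 2*p + 94.
The quadratic p^2 − 2*p + 94 has discriminant −372 < 0 and is irreducible over ℤ.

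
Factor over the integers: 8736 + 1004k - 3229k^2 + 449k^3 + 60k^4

By the rational root theorem, k = -7/5 is a root, so (5k + 7) divides it; the quotient is 12k^3 + 73k^2 - 748k + 1248.
Continuing, k = 8/3 is a root, giving the factor (3k - 8) and quotient 4k^2 + 35k - 156.
The remaining quadratic factors as (k + 12)(4k - 13).

(3k - 8)(4k - 13)(5k + 7)(k + 12)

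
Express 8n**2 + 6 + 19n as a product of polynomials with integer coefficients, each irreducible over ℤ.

Need a pair with product 8·6 = 48 and sum 19: that's 3 and 16.
Split the middle term: 8n**2 + 3n + 16n + 6 = n(8n + 3) + 2(8n + 3).

(8n + 3)(n + 2)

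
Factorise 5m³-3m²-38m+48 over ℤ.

(5m-8)(m+3)(m-2)

By the rational root theorem, m = 8/5 is a root, so (5m-8) is a factor; dividing leaves m²+m-6.
The remaining quadratic factors as (m-2)(m+3).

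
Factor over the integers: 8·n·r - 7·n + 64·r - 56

Group as (8·n·r - 7·n) + (64·r - 56) = n·(8·r - 7) + 8·(8·r - 7).
Both groups share the factor (8·r - 7).

(8·r - 7)·(n + 8)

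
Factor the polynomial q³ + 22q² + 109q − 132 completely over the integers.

By the rational root theorem, q = −11 is a root, giving the factor (q + 11) and quotient q² + 11q − 12.
The remaining quadratic factors as (q − 1)(q + 12).

(q + 11)(q + 12)(q − 1)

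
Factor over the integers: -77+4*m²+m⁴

Substitute u = m² to get a quadratic in u, then factor.
m²+11 is irreducible over ℤ (always positive, so no real roots).
m²-7 is irreducible over ℤ (7 is not a perfect square).

(m²+11)*(m²-7)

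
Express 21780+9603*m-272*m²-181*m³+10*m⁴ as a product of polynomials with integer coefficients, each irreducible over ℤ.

(2*m+11)*(5*m+12)*(m-11)*(m-15)

Trying the rational-root candidates, m = -11/2 is a root, so (2*m+11) is a factor; dividing leaves 5*m³-118*m²+513*m+1980.
Next, m = 11 is a root, so (m-11) divides it; the quotient is 5*m²-63*m-180.
The remaining quadratic factors as (5*m+12)(m-15).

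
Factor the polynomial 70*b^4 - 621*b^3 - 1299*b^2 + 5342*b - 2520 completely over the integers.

By the rational root theorem, b = 4/7 is a root, so (7*b - 4) divides it; the quotient is 10*b^3 - 83*b^2 - 233*b + 630.
Next, b = 10 is a root, so (b - 10) divides it; the quotient is 10*b^2 + 17*b - 63.
The remaining quadratic factors as (2*b + 7)(5*b - 9).

(2*b + 7)*(5*b - 9)*(7*b - 4)*(b - 10)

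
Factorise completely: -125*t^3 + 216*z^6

Recognize a difference of cubes with the parts 6*z^2 and 5*t.

-(5*t - 6*z^2)*(25*t^2 + 30*t*z^2 + 36*z^4)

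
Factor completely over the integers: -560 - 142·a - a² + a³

Testing divisors of the constant over divisors of the leading coefficient, a = -8 is a root, so (a + 8) is a factor; dividing leaves a² - 9·a - 70.
The remaining quadratic factors as (a - 14)(a + 5).

(a + 5)·(a + 8)·(a - 14)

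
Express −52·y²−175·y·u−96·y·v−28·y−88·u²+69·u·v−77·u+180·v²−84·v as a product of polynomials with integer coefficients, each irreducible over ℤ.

−(4·y+11·u+12·v)·(13·y+8·u−15·v+7)

Group: −4·y·(13·y+8·u−15·v+7) + (−11·u−12·v)·(13·y+8·u−15·v+7); both groups contain (13·y+8·u−15·v+7).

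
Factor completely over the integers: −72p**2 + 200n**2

Factor out 8, leaving 25n**2 − 9p**2, which is a difference of two squares.

8(5n + 3p)(5n − 3p)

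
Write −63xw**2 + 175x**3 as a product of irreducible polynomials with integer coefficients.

7x(5x − 3w)(5x + 3w)

Factor out 7x, leaving 25x**2 − 9w**2, which is a difference of two squares.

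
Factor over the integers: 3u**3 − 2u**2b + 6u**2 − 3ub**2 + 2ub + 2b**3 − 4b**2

(3u − 2b)(u − b + 2)(u + b)

Group: 3u(u**2 + 2u − b**2 + 2b) − 2b(u**2 + 2u − b**2 + 2b); both groups contain (u**2 + 2u − b**2 + 2b), so (3u − 2b) is a factor with cofactor u**2 + 2u − b**2 + 2b.
The cofactor groups again: u**2 + 2u − b**2 + 2b = u(u + b) + (−b + 2)(u + b); both groups contain (u + b), giving (u − b + 2)(u + b).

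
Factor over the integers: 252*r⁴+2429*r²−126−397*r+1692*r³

(2*r+9)*(3*r+7)*(6*r+1)*(7*r−2)

Testing divisors of the constant over divisors of the leading coefficient, r = −1/6 is a root, so (6*r+1) divides it; the quotient is 42*r³+275*r²+359*r−126.
Continuing, r = −9/2 is a root, giving the factor (2*r+9) and quotient 21*r²+43*r−14.
The remaining quadratic factors as (7*r−2)(3*r+7).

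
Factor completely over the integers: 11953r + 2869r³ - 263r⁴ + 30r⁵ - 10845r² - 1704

Among the possible rational roots, r = 1/6 is a root, so (6r - 1) divides it; the quotient is 5r⁴ - 43r³ + 471r² - 1729r + 1704.
Then r = 3 is a root, so (r - 3) is a factor; dividing leaves 5r³ - 28r² + 387r - 568.
Then r = 8/5 is a root, so (5r - 8) is a factor; dividing leaves r² - 4r + 71.
The quadratic r² - 4r + 71 has discriminant -268 < 0 and is irreducible over ℤ.

(5r - 8)(6r - 1)(r - 3)(r² - 4r + 71)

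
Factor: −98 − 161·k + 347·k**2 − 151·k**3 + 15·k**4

(3·k + 1)·(5·k − 7)·(k − 2)·(k − 7)

Testing divisors of the constant over divisors of the leading coefficient, k = 2 is a root, giving the factor (k − 2) and quotient 15·k**3 − 121·k**2 + 105·k + 49.
Then k = 7/5 is a root, so (5·k − 7) is a factor; dividing leaves 3·k**2 − 20·k − 7.
The remaining quadratic factors as (k − 7)(3·k + 1).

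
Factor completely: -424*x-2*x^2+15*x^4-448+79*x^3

By the rational root theorem, x = 7/3 is a root, so (3*x-7) is a factor; dividing leaves 5*x^3+38*x^2+88*x+64.
Next, x = -2 is a root, giving the factor (x+2) and quotient 5*x^2+28*x+32.
The remaining quadratic factors as (x+4)(5*x+8).

(3*x-7)*(5*x+8)*(x+2)*(x+4)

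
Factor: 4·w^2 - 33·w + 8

Need a pair with product 4·8 = 32 and sum -33: that's -32 and -1.
Split the middle term: 4·w^2 - 32·w - w + 8 = 4·w·(w - 8) - (w - 8).

(4·w - 1)·(w - 8)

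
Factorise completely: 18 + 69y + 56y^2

(7y + 6)(8y + 3)

Need a pair with product 56·18 = 1008 and sum 69: that's 21 and 48.
Split the middle term: 56y^2 + 21y + 48y + 18 = 7y(8y + 3) + 6(8y + 3).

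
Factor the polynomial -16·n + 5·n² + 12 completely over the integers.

Need a pair with product 5·12 = 60 and sum -16: that's -6 and -10.
Split the middle term: 5·n² - 6·n - 10·n + 12 = n·(5·n - 6) - 2·(5·n - 6).

(5·n - 6)·(n - 2)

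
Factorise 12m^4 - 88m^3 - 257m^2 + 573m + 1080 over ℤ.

(2m + 3)(2m - 5)(3m + 8)(m - 9)

Trying the rational-root candidates, m = -3/2 is a root, so (2m + 3) divides it; the quotient is 6m^3 - 53m^2 - 49m + 360.
Continuing, m = 9 is a root, giving the factor (m - 9) and quotient 6m^2 + m - 40.
The remaining quadratic factors as (2m - 5)(3m + 8).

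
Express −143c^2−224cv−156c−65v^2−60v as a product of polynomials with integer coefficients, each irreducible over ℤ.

Group: −13c(11c+13v+12) − 5v(11c+13v+12); both groups contain (11c+13v+12).

−(11c+13v+12)(13c+5v)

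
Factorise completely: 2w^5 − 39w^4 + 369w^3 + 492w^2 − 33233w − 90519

(2w + 11)(w + 3)(w − 13)(w^2 − 15w + 211)

Trying the rational-root candidates, w = −3 is a root, so (w + 3) is a factor; dividing leaves 2w^4 − 45w^3 + 504w^2 − 1020w − 30173.
Continuing, w = −11/2 is a root, giving the factor (2w + 11) and quotient w^3 − 28w^2 + 406w − 2743.
Next, w = 13 is a root, so (w − 13) divides it; the quotient is w^2 − 15w + 211.
The quadratic w^2 − 15w + 211 has discriminant −619 < 0 and is irreducible over ℤ.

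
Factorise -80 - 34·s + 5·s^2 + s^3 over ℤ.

Trying the rational-root candidates, s = 5 is a root, so (s - 5) divides it; the quotient is s^2 + 10·s + 16.
The remaining quadratic factors as (s + 8)(s + 2).

(s + 2)·(s + 8)·(s - 5)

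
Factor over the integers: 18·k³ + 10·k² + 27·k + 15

Group as (18·k³ + 27·k) + (10·k² + 15) = 9·k·(2·k² + 3) + 5·(2·k² + 3).
Both groups share the factor (2·k² + 3).

(9·k + 5)·(2·k² + 3)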